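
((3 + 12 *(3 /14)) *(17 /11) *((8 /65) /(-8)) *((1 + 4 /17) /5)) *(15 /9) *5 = -0.27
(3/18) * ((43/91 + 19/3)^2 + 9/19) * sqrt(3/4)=6.75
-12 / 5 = -2.40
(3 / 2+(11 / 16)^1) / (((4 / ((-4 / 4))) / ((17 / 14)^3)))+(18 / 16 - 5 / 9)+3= 584867 / 225792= 2.59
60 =60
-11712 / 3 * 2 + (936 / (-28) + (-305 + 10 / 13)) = -741255 / 91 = -8145.66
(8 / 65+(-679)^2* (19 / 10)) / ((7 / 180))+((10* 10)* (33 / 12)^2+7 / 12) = 12299144675 / 546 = 22525906.00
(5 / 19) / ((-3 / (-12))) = 20 / 19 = 1.05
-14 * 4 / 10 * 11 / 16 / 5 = -77 / 100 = -0.77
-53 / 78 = -0.68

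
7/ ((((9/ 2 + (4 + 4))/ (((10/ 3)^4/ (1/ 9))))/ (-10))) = -56000/ 9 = -6222.22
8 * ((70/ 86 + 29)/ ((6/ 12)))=20512/ 43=477.02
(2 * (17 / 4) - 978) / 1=-969.50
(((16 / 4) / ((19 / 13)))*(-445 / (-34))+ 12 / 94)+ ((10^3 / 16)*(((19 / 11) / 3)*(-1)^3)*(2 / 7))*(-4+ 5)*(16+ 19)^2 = -12558.75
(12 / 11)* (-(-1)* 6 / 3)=24 / 11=2.18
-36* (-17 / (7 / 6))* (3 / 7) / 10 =5508 / 245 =22.48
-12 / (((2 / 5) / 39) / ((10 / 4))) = -2925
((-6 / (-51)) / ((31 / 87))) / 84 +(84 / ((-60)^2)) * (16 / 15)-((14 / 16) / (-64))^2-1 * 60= -65244671834077 / 1087930368000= -59.97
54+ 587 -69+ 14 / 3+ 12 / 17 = 29446 / 51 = 577.37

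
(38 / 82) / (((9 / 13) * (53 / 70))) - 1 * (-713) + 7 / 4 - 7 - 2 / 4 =708.13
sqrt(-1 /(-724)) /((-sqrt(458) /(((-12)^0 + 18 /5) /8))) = -23 * sqrt(82898) /6631840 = -0.00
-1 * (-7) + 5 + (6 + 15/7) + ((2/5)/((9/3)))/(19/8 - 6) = 61223/3045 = 20.11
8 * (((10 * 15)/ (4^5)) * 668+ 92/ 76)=240919/ 304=792.50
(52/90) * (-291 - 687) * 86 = -728936/15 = -48595.73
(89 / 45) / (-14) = -89 / 630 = -0.14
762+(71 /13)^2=791.83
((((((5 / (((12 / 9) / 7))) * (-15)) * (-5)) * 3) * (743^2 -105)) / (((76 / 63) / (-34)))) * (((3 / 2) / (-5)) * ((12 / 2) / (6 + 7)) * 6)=18853416990450 / 247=76329623443.12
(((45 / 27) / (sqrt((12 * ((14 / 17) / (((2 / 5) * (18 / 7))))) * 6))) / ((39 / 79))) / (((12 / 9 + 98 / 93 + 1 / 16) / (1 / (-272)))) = -2449 * sqrt(85) / 33832890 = -0.00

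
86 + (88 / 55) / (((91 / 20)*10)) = 39146 / 455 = 86.04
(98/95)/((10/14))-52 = -24014/475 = -50.56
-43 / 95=-0.45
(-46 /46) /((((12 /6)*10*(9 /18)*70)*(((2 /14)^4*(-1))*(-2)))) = -343 /200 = -1.72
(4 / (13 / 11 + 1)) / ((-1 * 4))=-11 / 24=-0.46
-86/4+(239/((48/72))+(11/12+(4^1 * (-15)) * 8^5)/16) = -23528245/192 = -122542.94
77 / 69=1.12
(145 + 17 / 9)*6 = 2644 / 3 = 881.33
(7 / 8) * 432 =378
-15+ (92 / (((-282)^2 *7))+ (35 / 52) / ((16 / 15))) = -1663722349 / 115786944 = -14.37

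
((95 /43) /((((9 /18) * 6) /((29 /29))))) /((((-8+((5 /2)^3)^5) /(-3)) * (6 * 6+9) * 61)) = -622592 /720422278363467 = -0.00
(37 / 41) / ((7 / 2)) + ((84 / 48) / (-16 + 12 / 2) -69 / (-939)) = 561703 / 3593240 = 0.16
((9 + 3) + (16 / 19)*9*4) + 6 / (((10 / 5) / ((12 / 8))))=46.82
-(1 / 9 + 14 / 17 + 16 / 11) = -4021 / 1683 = -2.39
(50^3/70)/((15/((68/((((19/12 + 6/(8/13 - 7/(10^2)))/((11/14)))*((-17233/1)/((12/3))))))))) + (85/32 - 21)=-53411592600309/2893202323424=-18.46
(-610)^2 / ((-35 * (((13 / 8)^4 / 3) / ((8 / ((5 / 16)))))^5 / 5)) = -143276684459770713690190441051324416 / 16629343303020699508950875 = -8615895519.68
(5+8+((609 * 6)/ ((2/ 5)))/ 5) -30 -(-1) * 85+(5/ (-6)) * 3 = 3785/ 2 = 1892.50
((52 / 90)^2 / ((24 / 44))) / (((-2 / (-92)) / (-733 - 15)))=-127928944 / 6075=-21058.26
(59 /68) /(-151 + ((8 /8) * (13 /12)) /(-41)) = -7257 /1263185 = -0.01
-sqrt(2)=-1.41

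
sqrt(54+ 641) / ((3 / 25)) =25*sqrt(695) / 3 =219.69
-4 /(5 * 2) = -2 /5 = -0.40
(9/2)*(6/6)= 9/2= 4.50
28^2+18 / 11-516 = 2966 / 11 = 269.64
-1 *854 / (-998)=427 / 499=0.86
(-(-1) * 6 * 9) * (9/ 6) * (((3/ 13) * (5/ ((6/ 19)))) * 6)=1775.77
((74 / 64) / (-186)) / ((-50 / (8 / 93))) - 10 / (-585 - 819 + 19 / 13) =450422621 / 63078886800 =0.01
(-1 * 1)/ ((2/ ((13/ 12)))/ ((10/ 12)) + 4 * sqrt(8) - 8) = -4225 * sqrt(2)/ 49928 - 3055/ 49928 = -0.18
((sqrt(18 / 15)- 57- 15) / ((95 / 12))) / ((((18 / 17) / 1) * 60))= -68 / 475 + 17 * sqrt(30) / 42750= -0.14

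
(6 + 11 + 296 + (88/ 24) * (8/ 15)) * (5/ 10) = 14173/ 90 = 157.48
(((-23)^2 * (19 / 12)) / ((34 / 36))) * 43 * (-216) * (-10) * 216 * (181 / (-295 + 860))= 10949267358144 / 1921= 5699774783.00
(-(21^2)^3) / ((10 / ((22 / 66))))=-28588707 / 10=-2858870.70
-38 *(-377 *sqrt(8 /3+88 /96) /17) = 1595.22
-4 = -4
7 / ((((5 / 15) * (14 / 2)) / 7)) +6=27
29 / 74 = 0.39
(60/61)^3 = 216000/226981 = 0.95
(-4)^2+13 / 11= 189 / 11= 17.18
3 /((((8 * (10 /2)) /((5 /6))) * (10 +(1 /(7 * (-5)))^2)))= 1225 /196016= 0.01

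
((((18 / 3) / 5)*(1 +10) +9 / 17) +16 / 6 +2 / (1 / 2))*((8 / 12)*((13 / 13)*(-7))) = -72814 / 765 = -95.18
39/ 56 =0.70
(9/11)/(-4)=-9/44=-0.20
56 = 56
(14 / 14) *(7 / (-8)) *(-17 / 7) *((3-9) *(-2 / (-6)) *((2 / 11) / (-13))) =17 / 286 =0.06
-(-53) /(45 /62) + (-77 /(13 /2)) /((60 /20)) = 40408 /585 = 69.07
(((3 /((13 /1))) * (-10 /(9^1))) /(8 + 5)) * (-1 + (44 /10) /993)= 0.02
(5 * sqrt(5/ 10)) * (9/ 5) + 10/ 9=10/ 9 + 9 * sqrt(2)/ 2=7.48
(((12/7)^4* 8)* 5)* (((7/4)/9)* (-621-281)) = -20782080/343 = -60589.15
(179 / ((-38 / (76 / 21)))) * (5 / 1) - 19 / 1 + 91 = -278 / 21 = -13.24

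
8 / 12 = 2 / 3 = 0.67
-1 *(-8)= 8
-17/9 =-1.89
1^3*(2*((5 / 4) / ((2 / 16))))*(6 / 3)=40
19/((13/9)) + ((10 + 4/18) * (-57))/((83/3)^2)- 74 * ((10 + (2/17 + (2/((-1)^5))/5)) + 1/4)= -11041146911/15224690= -725.21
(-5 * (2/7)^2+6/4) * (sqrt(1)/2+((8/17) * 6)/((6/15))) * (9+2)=302489/3332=90.78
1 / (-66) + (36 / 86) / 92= -346 / 32637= -0.01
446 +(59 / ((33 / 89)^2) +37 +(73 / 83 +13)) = 83700586 / 90387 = 926.02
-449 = -449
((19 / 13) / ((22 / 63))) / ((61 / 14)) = 8379 / 8723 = 0.96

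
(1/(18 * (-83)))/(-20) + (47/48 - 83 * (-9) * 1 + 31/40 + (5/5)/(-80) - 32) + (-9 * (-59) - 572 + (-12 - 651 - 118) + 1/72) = -3144703/29880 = -105.24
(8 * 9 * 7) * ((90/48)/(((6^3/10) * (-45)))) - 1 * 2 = -107/36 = -2.97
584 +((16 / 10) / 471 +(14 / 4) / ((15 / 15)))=2767141 / 4710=587.50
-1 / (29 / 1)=-1 / 29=-0.03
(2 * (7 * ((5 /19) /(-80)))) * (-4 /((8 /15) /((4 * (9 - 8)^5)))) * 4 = 105 /19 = 5.53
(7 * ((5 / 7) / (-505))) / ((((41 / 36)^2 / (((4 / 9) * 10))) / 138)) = -794880 / 169781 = -4.68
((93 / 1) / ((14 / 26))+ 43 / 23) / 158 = 14054 / 12719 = 1.10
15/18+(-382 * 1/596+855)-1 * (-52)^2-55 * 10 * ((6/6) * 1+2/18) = -3298751/1341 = -2459.92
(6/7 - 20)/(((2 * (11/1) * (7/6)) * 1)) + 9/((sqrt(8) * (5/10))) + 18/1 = 9 * sqrt(2)/2 + 9300/539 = 23.62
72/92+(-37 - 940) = -22453/23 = -976.22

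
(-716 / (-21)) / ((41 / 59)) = 42244 / 861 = 49.06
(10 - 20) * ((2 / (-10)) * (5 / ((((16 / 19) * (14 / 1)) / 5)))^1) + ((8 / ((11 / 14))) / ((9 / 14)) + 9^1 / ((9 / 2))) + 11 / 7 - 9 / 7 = 247985 / 11088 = 22.37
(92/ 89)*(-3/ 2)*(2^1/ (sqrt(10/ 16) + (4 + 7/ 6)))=-102672/ 167053 + 4968*sqrt(10)/ 167053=-0.52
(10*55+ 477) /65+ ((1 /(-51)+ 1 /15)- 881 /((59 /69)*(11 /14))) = -71464707 /55165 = -1295.47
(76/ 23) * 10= 760/ 23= 33.04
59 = 59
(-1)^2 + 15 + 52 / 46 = 394 / 23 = 17.13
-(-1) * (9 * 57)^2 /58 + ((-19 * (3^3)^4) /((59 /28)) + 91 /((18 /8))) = -147442303117 /30798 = -4787398.63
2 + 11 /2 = 15 /2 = 7.50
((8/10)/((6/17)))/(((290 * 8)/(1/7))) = 0.00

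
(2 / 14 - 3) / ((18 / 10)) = -100 / 63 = -1.59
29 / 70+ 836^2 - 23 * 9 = 48908259 / 70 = 698689.41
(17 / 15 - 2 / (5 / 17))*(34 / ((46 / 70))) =-20230 / 69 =-293.19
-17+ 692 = 675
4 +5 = 9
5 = 5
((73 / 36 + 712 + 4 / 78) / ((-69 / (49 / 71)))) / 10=-16375261 / 22927320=-0.71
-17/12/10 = -17/120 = -0.14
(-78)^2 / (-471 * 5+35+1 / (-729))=-4435236 / 1691281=-2.62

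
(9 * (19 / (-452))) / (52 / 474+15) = -40527 / 1618612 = -0.03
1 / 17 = 0.06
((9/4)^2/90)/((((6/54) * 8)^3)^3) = 3486784401/21474836480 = 0.16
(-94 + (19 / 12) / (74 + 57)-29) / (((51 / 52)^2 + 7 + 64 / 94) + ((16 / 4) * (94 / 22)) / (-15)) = -337848674020 / 20611798201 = -16.39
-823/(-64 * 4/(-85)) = -69955/256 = -273.26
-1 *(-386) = 386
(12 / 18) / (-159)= -2 / 477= -0.00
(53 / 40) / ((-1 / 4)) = -53 / 10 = -5.30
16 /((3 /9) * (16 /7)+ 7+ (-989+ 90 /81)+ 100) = -126 /6931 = -0.02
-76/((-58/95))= 3610/29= 124.48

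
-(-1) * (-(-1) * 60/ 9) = 20/ 3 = 6.67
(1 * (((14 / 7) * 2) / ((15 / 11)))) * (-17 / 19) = -2.62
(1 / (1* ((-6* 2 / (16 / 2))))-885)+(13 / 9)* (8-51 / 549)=-1439882 / 1647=-874.25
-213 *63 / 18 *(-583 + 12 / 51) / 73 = 14771337 / 2482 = 5951.38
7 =7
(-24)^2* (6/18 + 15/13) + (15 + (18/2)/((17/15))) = 194382/221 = 879.56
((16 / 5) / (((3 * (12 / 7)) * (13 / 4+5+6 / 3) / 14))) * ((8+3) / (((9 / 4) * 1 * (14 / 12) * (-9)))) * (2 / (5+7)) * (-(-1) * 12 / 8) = -4928 / 49815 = -0.10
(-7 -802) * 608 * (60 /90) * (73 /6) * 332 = -11921009792 /9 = -1324556643.56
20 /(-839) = -20 /839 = -0.02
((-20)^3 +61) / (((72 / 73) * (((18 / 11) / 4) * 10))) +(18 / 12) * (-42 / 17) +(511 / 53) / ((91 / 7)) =-1970.56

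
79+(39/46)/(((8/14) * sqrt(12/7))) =91 * sqrt(21)/368+79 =80.13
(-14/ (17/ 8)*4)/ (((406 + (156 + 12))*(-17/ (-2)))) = -64/ 11849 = -0.01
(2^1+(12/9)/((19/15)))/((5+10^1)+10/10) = 29/152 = 0.19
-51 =-51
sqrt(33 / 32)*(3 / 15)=0.20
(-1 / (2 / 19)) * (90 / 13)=-855 / 13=-65.77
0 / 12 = 0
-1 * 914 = -914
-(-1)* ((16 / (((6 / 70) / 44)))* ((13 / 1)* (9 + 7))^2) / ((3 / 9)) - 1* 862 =1066024098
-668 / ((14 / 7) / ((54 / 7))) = -18036 / 7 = -2576.57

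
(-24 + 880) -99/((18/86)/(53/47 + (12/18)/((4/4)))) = 1027/141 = 7.28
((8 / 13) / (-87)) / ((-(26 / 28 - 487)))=-112 / 7696455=-0.00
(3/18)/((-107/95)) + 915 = 587335/642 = 914.85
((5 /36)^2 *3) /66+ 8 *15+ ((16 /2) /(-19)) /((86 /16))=2793512137 /23294304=119.92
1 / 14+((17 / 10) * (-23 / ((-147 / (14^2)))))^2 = 8561561 / 3150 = 2717.96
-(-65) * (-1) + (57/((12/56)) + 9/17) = 3426/17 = 201.53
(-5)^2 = 25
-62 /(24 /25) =-775 /12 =-64.58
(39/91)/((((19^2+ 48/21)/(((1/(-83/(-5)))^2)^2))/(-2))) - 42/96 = -844805632121/1930984164848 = -0.44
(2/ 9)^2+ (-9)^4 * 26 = 13817470/ 81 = 170586.05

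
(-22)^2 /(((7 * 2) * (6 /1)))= 121 /21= 5.76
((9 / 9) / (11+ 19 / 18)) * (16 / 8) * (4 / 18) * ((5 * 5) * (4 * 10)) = 8000 / 217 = 36.87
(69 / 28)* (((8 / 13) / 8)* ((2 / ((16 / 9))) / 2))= 621 / 5824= 0.11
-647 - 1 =-648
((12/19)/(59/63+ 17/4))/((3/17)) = 17136/24833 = 0.69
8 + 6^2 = 44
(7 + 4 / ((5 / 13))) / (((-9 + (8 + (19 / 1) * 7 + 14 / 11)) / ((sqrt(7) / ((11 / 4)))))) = 174 * sqrt(7) / 3665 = 0.13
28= 28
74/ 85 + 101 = 8659/ 85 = 101.87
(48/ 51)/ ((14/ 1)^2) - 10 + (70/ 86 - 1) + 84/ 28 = -257225/ 35819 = -7.18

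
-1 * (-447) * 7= 3129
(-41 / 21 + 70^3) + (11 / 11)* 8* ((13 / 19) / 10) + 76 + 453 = 685337552 / 1995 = 343527.59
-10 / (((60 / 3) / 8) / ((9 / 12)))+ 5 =2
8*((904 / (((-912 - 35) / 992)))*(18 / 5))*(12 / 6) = -258269184 / 4735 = -54544.71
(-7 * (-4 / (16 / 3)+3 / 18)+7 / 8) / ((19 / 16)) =238 / 57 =4.18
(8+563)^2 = 326041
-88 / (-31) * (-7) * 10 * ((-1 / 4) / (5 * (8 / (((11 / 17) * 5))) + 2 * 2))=847 / 279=3.04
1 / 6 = 0.17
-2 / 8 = -1 / 4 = -0.25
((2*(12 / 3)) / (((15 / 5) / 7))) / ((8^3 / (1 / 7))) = 1 / 192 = 0.01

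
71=71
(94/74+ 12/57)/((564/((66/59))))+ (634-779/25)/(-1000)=-29236556249/48735475000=-0.60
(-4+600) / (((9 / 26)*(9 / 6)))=30992 / 27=1147.85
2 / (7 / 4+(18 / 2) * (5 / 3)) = 8 / 67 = 0.12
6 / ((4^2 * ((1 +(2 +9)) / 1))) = 1 / 32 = 0.03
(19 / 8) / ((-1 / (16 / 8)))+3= -7 / 4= -1.75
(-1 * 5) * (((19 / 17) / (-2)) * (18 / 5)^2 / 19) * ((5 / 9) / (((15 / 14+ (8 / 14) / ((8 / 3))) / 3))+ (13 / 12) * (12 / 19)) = 6096 / 1615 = 3.77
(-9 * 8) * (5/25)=-72/5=-14.40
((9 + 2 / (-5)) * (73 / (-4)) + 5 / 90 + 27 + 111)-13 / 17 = -60157 / 3060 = -19.66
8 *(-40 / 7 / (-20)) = 16 / 7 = 2.29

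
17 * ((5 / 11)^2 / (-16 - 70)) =-0.04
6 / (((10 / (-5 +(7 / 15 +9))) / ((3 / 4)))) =201 / 100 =2.01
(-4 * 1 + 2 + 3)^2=1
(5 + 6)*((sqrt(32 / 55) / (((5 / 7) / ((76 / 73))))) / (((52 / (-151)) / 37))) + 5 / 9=5 / 9 - 2972284*sqrt(110) / 23725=-1313.40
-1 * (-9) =9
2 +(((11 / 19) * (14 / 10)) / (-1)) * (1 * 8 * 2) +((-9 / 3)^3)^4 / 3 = 16827923 / 95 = 177136.03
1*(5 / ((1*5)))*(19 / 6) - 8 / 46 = 413 / 138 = 2.99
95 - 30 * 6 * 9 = -1525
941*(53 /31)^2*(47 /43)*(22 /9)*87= 79261064234 /123969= 639361.97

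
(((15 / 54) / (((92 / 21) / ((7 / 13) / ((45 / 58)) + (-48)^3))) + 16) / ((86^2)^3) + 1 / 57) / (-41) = -4354757426542391 / 10177078137312123648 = -0.00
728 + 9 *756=7532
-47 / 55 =-0.85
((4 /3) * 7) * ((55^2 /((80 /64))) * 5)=338800 /3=112933.33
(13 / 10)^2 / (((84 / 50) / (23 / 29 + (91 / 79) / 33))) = 1322425 / 1587663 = 0.83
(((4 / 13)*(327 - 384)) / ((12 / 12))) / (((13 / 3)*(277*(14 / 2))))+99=32440725 / 327691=99.00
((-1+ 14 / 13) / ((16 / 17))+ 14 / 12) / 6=779 / 3744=0.21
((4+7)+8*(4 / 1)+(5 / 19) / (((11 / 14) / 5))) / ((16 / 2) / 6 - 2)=-67.01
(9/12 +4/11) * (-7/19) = -343/836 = -0.41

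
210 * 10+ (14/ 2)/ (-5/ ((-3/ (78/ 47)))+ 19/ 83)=2102.34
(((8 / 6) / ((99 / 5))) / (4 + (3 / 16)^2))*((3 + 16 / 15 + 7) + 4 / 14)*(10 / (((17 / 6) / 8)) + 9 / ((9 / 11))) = 814145536 / 109527957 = 7.43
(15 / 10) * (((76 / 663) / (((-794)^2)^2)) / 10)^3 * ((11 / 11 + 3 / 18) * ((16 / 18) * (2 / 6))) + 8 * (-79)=-2439256590903401762090682310055867315506864847987 / 3859583213454749623561206186797258410612128000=-632.00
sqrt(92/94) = sqrt(2162)/47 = 0.99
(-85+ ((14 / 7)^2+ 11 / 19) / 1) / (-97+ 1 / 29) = 0.83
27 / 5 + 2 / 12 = 167 / 30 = 5.57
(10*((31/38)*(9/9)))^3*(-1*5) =-18619375/6859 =-2714.59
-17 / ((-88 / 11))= 17 / 8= 2.12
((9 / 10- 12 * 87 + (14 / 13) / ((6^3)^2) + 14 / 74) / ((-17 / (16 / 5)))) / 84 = 58511299969 / 25036338600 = 2.34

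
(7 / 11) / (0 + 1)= 7 / 11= 0.64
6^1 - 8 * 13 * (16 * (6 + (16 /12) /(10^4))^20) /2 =-15079489716375968022246683168946797834458750327028331862114611128626115395929216102501761700013 /4955018654584364412585273385047912597656250000000000000000000000000000000000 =-3043276073728699586.67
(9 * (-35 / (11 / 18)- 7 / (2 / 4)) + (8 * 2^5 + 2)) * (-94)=396492 / 11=36044.73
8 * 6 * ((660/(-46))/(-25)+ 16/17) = 142176/1955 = 72.72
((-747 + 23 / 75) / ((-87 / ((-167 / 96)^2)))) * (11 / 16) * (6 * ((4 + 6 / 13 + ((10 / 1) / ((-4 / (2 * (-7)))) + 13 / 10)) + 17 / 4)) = 4822.38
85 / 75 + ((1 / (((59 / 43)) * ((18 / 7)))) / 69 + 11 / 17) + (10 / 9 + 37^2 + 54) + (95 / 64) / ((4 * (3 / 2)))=568506695431 / 398632320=1426.14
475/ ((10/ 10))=475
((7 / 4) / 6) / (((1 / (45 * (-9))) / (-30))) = 14175 / 4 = 3543.75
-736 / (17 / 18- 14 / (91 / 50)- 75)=172224 / 19129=9.00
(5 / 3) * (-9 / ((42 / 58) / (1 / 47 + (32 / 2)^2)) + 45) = -245730 / 47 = -5228.30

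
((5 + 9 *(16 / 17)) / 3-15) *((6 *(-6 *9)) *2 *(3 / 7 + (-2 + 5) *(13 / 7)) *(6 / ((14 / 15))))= 31259520 / 119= 262685.04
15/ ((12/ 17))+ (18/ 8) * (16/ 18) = 93/ 4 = 23.25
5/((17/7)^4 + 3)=0.13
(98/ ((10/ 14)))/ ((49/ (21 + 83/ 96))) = 14693/ 240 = 61.22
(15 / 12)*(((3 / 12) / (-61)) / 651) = -5 / 635376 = -0.00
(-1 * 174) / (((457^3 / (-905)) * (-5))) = -31494 / 95443993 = -0.00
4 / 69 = 0.06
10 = 10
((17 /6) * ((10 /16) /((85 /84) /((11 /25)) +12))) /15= 1309 /158556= 0.01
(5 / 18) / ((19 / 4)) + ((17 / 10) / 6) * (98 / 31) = 50581 / 53010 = 0.95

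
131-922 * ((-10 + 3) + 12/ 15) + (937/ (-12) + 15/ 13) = 4500967/ 780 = 5770.47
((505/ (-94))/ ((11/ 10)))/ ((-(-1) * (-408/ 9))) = 7575/ 70312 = 0.11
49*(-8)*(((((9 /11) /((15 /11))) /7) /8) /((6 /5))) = -7 /2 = -3.50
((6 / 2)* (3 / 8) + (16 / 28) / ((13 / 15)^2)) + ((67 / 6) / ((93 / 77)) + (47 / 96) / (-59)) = 6931270543 / 623147616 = 11.12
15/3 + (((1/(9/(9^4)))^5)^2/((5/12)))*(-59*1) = -30012940058853072088120458706283/5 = -6002588011770614417624092000000.00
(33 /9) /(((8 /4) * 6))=11 /36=0.31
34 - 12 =22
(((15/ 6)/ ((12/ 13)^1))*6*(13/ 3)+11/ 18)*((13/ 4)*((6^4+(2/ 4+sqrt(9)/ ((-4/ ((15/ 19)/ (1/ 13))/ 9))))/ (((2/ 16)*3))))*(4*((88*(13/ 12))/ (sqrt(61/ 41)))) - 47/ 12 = -47/ 12+7268044927*sqrt(2501)/ 1539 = 236176032.17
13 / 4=3.25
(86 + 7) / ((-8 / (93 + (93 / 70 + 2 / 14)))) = -615009 / 560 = -1098.23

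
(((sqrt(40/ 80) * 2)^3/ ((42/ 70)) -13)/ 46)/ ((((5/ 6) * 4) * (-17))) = 39/ 7820 -sqrt(2)/ 782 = 0.00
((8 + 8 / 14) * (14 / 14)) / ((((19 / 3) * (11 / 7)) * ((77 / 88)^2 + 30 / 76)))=11520 / 15521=0.74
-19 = -19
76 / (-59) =-76 / 59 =-1.29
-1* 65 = -65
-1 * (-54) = 54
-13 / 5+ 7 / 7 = -8 / 5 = -1.60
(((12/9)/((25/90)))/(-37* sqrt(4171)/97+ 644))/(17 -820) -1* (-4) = 215045710756/53761552625 -296* sqrt(4171)/53761552625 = 4.00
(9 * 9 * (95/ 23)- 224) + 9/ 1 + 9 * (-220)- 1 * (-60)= -41410/ 23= -1800.43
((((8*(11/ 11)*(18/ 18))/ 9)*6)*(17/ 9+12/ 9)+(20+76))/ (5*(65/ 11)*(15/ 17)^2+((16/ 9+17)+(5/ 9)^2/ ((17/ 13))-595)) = -14572536/ 71196373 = -0.20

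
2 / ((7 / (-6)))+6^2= 240 / 7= 34.29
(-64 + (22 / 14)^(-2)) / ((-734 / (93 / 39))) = 238545 / 1154582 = 0.21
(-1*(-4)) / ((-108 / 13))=-13 / 27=-0.48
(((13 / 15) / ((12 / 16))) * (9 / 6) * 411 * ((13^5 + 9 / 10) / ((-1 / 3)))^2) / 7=126271113056028.52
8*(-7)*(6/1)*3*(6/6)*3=-3024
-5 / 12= -0.42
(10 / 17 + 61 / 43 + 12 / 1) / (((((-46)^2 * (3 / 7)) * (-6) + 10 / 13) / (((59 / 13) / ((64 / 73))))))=-308695611 / 23161542016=-0.01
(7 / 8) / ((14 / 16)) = 1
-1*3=-3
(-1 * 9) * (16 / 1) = -144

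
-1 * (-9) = 9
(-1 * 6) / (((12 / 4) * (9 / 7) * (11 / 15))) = -70 / 33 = -2.12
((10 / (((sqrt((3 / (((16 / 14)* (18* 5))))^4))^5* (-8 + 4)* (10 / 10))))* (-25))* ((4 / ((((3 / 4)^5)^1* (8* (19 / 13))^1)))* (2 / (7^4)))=168462526097885.31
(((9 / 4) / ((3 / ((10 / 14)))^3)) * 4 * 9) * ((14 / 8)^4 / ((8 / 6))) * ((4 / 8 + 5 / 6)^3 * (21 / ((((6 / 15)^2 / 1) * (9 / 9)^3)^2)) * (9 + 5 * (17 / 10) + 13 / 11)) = 279360.68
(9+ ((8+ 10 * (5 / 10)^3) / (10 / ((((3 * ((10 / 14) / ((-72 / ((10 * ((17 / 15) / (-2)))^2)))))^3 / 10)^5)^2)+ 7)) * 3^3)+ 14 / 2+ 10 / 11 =371070665242713771976088804625814642350531892963264864846259372070178843090141434003568893384731646513 / 21945039341478876341124500657980399678581095940378272005693694804428216385567424766180526751075621988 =16.91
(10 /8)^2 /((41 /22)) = 275 /328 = 0.84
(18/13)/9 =0.15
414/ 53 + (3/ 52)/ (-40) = 860961/ 110240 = 7.81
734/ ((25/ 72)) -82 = 50798/ 25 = 2031.92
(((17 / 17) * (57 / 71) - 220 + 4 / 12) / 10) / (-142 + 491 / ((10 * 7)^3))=1598997400 / 10374273417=0.15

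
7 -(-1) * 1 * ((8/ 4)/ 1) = 9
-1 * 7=-7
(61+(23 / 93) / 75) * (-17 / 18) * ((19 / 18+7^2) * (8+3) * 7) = -250918085341 / 1129950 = -222061.23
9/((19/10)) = 90/19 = 4.74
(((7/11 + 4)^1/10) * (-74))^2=1177.11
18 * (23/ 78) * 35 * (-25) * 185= -11169375/ 13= -859182.69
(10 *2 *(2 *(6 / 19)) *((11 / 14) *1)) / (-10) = -132 / 133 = -0.99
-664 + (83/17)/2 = -661.56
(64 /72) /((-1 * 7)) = -8 /63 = -0.13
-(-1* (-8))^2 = -64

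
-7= -7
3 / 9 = 1 / 3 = 0.33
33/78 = 11/26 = 0.42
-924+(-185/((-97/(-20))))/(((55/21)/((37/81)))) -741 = -48158645/28809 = -1671.65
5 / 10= 1 / 2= 0.50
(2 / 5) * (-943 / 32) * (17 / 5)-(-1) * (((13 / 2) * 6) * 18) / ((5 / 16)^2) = 2859361 / 400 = 7148.40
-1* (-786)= 786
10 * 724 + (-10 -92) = 7138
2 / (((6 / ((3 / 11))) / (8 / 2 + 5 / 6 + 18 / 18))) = 35 / 66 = 0.53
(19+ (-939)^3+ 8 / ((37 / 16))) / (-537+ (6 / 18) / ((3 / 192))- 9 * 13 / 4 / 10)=3676035824640 / 2302547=1596508.49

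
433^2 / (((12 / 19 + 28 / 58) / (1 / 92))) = 103306439 / 56488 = 1828.82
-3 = -3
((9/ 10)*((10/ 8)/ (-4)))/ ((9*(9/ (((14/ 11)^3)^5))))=-0.13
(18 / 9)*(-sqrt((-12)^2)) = -24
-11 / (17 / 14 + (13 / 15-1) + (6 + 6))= -2310 / 2747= -0.84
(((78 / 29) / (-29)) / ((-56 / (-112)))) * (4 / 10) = -312 / 4205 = -0.07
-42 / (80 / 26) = -13.65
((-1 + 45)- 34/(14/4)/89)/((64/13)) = 22217/2492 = 8.92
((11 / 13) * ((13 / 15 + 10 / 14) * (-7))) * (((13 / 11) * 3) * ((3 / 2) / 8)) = -249 / 40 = -6.22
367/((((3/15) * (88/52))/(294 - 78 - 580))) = -4341610/11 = -394691.82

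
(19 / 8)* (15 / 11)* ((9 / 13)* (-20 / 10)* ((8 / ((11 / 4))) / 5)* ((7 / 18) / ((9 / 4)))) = -2128 / 4719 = -0.45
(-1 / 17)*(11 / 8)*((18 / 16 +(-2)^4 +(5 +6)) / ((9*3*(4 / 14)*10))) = -385 / 13056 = -0.03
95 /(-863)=-95 /863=-0.11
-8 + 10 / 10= -7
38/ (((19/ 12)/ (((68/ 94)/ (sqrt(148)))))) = 408 * sqrt(37)/ 1739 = 1.43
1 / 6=0.17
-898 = -898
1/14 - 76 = -1063/14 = -75.93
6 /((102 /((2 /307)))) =2 /5219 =0.00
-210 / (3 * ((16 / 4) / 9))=-157.50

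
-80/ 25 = -16/ 5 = -3.20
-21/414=-7/138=-0.05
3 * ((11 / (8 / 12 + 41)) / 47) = 0.02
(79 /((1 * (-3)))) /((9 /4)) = -316 /27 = -11.70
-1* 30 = -30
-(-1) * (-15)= -15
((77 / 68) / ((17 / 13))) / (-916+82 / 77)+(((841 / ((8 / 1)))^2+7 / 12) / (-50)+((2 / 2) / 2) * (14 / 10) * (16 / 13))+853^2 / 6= 2050499887896419 / 16939561600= 121047.99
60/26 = 30/13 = 2.31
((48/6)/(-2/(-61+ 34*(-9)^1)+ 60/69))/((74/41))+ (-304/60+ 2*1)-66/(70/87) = -25515785/318829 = -80.03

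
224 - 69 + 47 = 202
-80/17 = -4.71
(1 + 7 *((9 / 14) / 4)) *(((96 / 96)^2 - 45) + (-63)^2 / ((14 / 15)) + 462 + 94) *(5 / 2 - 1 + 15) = 5345769 / 32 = 167055.28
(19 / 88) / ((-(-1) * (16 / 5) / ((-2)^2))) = 95 / 352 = 0.27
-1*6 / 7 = -6 / 7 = -0.86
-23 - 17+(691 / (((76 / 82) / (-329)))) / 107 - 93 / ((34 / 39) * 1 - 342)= -63077127737 / 27047032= -2332.13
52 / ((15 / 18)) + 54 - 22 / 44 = 1159 / 10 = 115.90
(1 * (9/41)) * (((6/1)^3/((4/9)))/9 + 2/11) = 5364/451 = 11.89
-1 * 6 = -6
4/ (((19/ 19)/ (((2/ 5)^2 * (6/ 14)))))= 48/ 175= 0.27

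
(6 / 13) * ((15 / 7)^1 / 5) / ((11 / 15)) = 270 / 1001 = 0.27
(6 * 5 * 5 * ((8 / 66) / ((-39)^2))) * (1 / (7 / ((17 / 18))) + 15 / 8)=0.02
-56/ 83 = -0.67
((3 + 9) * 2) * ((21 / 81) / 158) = 28 / 711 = 0.04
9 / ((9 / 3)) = 3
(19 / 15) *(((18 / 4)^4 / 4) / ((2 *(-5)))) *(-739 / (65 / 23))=706276341 / 208000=3395.56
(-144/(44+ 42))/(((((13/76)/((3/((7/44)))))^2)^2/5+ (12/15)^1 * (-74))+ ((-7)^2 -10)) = 0.08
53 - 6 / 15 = 263 / 5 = 52.60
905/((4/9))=8145/4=2036.25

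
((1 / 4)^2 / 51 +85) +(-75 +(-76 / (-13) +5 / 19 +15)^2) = 22681503985 / 49783344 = 455.60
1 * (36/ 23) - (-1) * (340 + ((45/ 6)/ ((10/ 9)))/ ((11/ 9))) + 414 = 770221/ 1012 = 761.09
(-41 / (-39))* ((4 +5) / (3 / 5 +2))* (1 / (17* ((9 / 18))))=1230 / 2873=0.43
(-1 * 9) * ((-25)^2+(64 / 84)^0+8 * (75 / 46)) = -5751.39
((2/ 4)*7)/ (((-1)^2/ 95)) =665/ 2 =332.50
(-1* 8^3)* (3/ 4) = -384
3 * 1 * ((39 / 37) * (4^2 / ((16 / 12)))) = 1404 / 37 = 37.95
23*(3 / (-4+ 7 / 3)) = -207 / 5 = -41.40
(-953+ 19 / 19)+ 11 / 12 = -11413 / 12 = -951.08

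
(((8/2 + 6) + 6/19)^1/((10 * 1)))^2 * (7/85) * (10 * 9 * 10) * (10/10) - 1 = 2389523/30685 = 77.87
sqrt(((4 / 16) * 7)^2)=7 / 4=1.75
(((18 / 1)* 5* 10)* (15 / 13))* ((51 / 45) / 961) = 15300 / 12493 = 1.22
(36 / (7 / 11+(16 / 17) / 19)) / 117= 14212 / 31681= 0.45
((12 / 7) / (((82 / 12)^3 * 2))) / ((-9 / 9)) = -1296 / 482447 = -0.00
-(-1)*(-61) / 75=-61 / 75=-0.81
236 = 236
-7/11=-0.64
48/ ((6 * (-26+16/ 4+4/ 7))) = -28/ 75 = -0.37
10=10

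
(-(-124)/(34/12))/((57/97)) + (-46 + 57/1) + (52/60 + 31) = 568529/4845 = 117.34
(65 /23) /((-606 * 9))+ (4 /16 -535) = -134160349 /250884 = -534.75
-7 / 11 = -0.64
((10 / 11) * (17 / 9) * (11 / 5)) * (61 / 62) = 1037 / 279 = 3.72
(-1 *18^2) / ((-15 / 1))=108 / 5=21.60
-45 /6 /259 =-15 /518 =-0.03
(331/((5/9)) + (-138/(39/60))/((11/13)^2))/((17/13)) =2353767/10285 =228.85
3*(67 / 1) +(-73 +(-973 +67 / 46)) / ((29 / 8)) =-58129 / 667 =-87.15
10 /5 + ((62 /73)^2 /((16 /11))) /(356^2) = 5403019723 /2701504576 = 2.00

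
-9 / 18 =-0.50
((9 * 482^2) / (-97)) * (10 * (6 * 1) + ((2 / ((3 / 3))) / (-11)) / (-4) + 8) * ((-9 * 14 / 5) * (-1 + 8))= 1380374652132 / 5335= 258739391.21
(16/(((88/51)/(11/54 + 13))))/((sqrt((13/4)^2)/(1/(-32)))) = -12121/10296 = -1.18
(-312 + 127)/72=-185/72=-2.57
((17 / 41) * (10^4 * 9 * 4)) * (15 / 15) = 6120000 / 41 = 149268.29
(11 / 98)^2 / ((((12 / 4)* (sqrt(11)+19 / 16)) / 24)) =-73568 / 5894455+61952* sqrt(11) / 5894455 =0.02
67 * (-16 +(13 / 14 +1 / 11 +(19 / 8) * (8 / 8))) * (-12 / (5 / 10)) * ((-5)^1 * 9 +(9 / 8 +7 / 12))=-540544945 / 616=-877508.03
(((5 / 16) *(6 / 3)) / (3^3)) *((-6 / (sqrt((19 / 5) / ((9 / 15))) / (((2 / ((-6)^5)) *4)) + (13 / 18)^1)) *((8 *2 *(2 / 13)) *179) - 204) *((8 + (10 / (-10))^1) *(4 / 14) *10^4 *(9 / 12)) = -411972382887500 / 5816089797 + 1252713600000 *sqrt(57) / 25203055787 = -70457.96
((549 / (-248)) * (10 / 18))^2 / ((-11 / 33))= -4.54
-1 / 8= -0.12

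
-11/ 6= -1.83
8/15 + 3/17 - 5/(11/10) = -10759/2805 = -3.84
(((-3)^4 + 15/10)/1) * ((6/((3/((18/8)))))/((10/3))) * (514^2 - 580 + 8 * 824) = 30094416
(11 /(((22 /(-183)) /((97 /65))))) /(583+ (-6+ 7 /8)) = -23668 /100165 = -0.24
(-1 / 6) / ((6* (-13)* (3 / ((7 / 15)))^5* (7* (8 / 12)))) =0.00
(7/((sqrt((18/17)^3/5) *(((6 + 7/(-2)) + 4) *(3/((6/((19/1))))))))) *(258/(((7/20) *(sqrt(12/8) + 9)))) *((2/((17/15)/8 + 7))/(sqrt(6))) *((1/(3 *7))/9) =-2339200 *sqrt(170)/19083496887 + 4678400 *sqrt(255)/6361165629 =0.01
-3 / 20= -0.15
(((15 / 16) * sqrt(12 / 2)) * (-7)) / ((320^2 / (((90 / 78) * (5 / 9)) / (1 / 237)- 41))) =-15141 * sqrt(6) / 2129920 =-0.02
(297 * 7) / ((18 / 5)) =1155 / 2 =577.50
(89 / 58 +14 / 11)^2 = 3207681 / 407044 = 7.88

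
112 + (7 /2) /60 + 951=127567 /120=1063.06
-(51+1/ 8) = -409/ 8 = -51.12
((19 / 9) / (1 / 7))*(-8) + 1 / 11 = -11695 / 99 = -118.13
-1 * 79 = -79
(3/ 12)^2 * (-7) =-7/ 16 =-0.44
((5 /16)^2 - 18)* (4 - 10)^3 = 123741 /32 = 3866.91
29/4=7.25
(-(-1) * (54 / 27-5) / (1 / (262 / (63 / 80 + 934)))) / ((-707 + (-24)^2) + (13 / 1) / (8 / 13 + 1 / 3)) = 116328 / 16227911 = 0.01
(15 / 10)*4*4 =24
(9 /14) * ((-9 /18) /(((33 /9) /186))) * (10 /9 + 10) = -13950 /77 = -181.17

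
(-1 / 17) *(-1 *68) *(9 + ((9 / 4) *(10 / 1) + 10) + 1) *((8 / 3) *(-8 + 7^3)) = 455600 / 3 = 151866.67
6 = 6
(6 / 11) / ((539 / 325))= 1950 / 5929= 0.33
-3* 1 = -3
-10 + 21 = 11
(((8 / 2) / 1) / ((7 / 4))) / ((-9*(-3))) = 16 / 189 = 0.08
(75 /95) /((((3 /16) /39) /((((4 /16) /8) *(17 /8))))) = 3315 /304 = 10.90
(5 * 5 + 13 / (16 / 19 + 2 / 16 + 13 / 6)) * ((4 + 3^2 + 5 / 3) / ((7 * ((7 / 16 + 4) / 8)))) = 110.10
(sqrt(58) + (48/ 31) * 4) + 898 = sqrt(58) + 28030/ 31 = 911.81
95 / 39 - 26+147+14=137.44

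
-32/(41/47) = -1504/41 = -36.68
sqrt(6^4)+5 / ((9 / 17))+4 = 445 / 9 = 49.44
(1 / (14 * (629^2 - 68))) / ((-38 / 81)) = -81 / 210444836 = -0.00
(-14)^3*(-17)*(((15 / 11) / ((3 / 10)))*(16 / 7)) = 5331200 / 11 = 484654.55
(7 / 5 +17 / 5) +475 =2399 / 5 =479.80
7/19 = 0.37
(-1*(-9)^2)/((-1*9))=9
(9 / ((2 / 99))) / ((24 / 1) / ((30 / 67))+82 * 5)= 4455 / 4636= 0.96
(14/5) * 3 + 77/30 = 329/30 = 10.97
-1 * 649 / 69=-649 / 69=-9.41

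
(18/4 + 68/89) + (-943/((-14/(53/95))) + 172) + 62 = 16384908/59185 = 276.84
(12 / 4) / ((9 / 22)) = 22 / 3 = 7.33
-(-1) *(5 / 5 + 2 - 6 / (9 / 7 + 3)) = 8 / 5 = 1.60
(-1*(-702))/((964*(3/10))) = 585/241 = 2.43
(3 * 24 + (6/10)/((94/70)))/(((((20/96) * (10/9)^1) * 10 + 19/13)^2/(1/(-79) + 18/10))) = 236933263944/26094225113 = 9.08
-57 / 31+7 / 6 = -125 / 186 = -0.67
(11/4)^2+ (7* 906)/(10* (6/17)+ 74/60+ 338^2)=7102041869/932269904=7.62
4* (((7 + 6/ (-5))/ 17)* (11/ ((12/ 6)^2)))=319/ 85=3.75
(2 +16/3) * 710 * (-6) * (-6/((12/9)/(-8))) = -1124640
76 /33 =2.30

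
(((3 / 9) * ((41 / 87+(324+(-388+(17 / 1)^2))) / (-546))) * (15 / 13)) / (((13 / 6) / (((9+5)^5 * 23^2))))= -3986376074240 / 191139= -20855901.07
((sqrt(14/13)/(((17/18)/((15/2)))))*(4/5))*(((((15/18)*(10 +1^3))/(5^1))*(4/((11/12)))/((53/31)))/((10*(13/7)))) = 93744*sqrt(182)/761345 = 1.66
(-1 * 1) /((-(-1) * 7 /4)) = -4 /7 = -0.57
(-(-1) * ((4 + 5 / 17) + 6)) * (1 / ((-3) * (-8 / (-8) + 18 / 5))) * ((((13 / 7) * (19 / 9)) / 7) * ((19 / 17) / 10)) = -0.05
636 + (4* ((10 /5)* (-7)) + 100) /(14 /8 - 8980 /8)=2851012 /4483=635.96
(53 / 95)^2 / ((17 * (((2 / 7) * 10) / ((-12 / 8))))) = -58989 / 6137000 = -0.01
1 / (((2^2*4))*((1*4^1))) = 1 / 64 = 0.02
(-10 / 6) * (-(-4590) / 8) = -3825 / 4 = -956.25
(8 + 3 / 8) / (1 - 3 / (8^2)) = 536 / 61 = 8.79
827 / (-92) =-827 / 92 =-8.99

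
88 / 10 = 44 / 5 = 8.80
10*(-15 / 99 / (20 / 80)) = -6.06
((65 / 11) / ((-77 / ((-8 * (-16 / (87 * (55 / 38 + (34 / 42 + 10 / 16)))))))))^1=-0.04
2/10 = 1/5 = 0.20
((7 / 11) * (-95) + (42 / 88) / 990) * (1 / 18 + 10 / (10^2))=-6144551 / 653400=-9.40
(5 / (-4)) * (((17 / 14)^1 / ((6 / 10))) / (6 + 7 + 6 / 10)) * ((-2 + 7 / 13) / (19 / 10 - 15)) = -11875 / 572208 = -0.02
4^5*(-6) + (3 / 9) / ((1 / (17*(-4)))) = -18500 / 3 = -6166.67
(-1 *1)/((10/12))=-1.20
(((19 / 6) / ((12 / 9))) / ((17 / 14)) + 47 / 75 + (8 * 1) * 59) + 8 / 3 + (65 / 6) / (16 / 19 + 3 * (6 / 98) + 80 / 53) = 20480253533 / 42532300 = 481.52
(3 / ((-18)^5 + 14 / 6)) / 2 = -9 / 11337394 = -0.00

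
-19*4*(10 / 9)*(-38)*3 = 28880 / 3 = 9626.67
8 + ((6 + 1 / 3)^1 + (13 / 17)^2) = 12934 / 867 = 14.92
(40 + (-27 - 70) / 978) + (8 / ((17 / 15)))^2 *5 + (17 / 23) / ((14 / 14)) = 1883758795 / 6500766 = 289.77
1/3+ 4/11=23/33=0.70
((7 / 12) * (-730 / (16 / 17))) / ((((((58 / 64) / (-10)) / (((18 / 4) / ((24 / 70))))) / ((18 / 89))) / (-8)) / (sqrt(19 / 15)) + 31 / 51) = -36825093668160000 / 49470908344871 + 13607394114300 * sqrt(285) / 49470908344871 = -739.74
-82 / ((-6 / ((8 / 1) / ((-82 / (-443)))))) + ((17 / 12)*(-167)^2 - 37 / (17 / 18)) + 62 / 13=106254173 / 2652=40065.68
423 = 423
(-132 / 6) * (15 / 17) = -330 / 17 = -19.41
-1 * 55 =-55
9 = 9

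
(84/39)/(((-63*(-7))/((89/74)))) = 178/30303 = 0.01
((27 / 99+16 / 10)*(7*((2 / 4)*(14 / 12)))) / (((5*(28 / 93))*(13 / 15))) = 67053 / 11440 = 5.86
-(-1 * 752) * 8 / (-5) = -6016 / 5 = -1203.20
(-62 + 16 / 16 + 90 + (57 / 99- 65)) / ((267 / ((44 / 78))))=-2338 / 31239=-0.07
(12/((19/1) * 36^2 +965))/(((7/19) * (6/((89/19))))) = 178/179123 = 0.00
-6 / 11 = -0.55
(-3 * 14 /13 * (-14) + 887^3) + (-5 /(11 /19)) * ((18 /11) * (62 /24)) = 2195480495479 /3146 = 697864111.72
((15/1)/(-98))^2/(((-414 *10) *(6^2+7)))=-5/37993424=-0.00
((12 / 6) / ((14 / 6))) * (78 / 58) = 234 / 203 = 1.15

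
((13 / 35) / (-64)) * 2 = -13 / 1120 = -0.01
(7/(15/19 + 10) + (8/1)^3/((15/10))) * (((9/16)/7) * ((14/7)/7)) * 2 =630957/40180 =15.70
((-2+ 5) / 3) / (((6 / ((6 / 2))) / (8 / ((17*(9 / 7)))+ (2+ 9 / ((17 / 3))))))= 605 / 306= 1.98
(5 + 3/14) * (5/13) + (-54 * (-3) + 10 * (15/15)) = 174.01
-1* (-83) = 83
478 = 478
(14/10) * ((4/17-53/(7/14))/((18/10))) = -12586/153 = -82.26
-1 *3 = -3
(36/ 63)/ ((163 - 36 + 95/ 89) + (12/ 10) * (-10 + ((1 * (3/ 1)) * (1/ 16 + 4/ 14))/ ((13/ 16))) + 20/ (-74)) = 32930/ 6762011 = 0.00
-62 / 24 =-31 / 12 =-2.58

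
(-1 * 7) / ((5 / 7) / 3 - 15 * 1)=147 / 310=0.47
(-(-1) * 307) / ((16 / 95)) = 29165 / 16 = 1822.81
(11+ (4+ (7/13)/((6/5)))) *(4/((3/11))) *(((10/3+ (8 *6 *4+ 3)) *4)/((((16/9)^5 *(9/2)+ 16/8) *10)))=153317934/698633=219.45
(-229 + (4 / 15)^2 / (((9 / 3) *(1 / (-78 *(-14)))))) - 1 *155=-80576 / 225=-358.12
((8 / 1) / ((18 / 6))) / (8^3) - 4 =-767 / 192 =-3.99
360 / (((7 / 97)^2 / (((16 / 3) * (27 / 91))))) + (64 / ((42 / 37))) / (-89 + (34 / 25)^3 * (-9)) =2552490176272480 / 23334317097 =109387.82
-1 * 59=-59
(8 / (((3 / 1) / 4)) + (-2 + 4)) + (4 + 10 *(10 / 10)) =80 / 3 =26.67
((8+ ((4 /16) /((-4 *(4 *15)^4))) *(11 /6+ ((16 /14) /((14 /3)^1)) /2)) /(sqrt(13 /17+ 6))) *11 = 214592716547 *sqrt(1955) /280433664000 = 33.83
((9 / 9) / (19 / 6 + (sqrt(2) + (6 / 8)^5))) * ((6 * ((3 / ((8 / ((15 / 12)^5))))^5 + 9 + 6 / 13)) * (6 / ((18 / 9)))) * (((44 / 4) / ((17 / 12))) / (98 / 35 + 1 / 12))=765782544649929924149941752855 / 3894612563589302290902679552 - 219694714922997970015284045 * sqrt(2) / 3803332581630178018459648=114.94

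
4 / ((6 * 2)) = 1 / 3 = 0.33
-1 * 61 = -61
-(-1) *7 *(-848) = -5936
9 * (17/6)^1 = 51/2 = 25.50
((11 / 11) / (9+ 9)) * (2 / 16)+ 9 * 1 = 1297 / 144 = 9.01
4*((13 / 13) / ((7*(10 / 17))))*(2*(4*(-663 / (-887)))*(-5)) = -180336 / 6209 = -29.04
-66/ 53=-1.25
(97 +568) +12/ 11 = 7327/ 11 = 666.09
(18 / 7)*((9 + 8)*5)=1530 / 7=218.57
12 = 12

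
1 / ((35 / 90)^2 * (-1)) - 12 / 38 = -6.93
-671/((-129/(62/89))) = 41602/11481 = 3.62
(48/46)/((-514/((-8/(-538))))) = -48/1590059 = -0.00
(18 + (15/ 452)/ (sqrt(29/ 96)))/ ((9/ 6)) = 10*sqrt(174)/ 3277 + 12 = 12.04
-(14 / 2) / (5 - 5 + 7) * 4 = -4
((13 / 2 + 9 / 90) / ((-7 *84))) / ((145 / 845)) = -1859 / 28420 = -0.07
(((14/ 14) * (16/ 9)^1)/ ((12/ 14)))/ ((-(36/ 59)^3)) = -1437653/ 157464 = -9.13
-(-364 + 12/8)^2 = -525625/4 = -131406.25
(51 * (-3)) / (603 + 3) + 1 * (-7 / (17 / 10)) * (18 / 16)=-33549 / 6868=-4.88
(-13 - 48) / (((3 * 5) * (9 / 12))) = -5.42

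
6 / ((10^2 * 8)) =0.01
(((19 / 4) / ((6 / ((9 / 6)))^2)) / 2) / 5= 19 / 640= 0.03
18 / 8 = 9 / 4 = 2.25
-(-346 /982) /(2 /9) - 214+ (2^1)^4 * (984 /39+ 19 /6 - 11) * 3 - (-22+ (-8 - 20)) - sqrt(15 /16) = 8587209 /12766 - sqrt(15) /4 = 671.69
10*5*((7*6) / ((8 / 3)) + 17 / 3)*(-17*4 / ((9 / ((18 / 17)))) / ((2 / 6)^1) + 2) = -70675 / 3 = -23558.33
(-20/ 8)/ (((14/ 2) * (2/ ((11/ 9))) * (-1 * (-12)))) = -55/ 3024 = -0.02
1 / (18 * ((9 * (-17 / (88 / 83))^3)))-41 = -9329318773187 / 227544352011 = -41.00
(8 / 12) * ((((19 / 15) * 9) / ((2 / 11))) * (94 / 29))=19646 / 145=135.49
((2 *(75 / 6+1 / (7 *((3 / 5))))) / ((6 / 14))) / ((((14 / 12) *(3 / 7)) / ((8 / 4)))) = 2140 / 9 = 237.78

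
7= 7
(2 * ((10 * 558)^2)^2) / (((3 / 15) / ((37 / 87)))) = 119568633278400000 / 29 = 4123056319944827.59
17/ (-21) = -17/ 21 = -0.81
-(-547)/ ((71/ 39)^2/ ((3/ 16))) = 2495961/ 80656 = 30.95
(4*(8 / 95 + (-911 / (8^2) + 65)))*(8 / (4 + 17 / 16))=2473336 / 7695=321.42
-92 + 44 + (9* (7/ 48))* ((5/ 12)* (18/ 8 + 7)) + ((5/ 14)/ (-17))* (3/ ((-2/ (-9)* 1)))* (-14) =-169601/ 4352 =-38.97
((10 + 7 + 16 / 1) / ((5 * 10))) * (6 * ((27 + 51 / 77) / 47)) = 3834 / 1645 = 2.33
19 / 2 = 9.50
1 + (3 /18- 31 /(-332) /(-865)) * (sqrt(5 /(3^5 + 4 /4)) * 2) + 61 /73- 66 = -4684 /73 + 143497 * sqrt(305) /52553940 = -64.12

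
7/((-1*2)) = -7/2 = -3.50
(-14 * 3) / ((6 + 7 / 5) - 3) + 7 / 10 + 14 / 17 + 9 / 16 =-111593 / 14960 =-7.46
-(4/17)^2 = -16/289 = -0.06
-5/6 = -0.83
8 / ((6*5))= 4 / 15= 0.27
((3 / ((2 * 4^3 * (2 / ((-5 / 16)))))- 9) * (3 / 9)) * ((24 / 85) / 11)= -36879 / 478720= -0.08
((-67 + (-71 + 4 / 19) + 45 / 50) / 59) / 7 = -0.33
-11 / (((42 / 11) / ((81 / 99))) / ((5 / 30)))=-11 / 28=-0.39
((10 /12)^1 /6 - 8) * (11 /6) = -3113 /216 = -14.41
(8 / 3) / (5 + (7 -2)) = 4 / 15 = 0.27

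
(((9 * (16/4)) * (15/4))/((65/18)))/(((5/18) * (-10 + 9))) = -8748/65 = -134.58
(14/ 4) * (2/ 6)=7/ 6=1.17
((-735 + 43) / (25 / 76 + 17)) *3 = -119.80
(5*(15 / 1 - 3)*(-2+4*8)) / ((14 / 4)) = 3600 / 7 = 514.29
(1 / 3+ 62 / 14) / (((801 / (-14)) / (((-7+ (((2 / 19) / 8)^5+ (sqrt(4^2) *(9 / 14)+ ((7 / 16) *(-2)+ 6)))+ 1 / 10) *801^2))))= -94354822804485 / 2218584704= -42529.29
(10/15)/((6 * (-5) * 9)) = -0.00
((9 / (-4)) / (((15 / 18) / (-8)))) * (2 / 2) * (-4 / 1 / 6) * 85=-1224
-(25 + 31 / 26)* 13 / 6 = -227 / 4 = -56.75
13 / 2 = 6.50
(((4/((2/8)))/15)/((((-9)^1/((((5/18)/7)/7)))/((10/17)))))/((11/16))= -1280/2226609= -0.00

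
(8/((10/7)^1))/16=7/20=0.35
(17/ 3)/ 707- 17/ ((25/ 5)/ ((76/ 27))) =-912679/ 95445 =-9.56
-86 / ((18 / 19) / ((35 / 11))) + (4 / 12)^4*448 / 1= -252427 / 891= -283.31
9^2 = 81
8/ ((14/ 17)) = 9.71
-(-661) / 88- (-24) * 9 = 223.51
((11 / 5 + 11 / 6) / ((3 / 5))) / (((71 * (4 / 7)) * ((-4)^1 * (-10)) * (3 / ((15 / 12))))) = 847 / 490752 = 0.00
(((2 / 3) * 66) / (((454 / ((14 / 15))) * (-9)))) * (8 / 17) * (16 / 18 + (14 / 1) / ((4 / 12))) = -951104 / 4688685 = -0.20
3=3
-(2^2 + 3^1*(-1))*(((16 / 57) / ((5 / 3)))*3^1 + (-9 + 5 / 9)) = 6788 / 855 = 7.94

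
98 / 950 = 49 / 475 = 0.10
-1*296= -296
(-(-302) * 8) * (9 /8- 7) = -14194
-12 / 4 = -3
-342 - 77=-419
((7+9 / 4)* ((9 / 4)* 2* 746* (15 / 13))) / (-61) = -1863135 / 3172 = -587.37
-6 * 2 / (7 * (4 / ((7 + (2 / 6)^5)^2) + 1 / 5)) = -21726030 / 3568061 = -6.09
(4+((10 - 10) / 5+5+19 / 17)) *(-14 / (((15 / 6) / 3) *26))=-6.54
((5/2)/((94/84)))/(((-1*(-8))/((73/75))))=0.27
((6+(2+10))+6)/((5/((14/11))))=336/55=6.11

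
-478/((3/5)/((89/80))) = -21271/24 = -886.29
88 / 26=44 / 13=3.38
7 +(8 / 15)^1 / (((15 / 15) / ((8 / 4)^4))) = 233 / 15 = 15.53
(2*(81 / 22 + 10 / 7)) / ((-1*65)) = -787 / 5005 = -0.16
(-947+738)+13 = -196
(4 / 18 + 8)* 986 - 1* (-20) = 73144 / 9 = 8127.11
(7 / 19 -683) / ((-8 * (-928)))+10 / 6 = 333185 / 211584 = 1.57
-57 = -57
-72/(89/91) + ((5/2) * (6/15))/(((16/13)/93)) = 2769/1424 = 1.94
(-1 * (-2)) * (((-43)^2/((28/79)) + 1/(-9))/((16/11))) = 14460721/2016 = 7172.98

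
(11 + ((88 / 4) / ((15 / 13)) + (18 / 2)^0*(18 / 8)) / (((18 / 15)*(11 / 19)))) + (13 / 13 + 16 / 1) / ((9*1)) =11503 / 264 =43.57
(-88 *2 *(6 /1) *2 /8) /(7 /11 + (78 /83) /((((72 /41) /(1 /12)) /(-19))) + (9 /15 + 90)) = -2.92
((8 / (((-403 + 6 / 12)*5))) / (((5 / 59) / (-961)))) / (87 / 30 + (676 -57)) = 1814368 / 25031475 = 0.07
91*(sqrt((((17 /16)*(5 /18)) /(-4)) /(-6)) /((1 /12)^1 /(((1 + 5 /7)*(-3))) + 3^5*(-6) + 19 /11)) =-3003*sqrt(255) /6920285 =-0.01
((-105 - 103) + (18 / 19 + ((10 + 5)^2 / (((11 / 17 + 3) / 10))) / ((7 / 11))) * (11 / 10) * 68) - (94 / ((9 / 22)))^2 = 32697307834 / 1669815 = 19581.40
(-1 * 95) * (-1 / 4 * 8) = 190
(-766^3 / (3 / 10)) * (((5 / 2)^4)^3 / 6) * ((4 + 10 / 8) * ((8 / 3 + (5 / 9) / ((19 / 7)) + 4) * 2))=-564082056365966796875 / 525312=-1073803865828244.54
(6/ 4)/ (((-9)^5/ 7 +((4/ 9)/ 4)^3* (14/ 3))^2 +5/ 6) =703096443/ 33354313167017585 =0.00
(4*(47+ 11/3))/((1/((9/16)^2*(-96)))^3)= -90876411/16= -5679775.69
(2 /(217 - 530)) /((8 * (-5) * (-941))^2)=-1 /221724442400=-0.00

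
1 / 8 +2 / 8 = 3 / 8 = 0.38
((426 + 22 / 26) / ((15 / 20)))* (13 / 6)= 11098 / 9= 1233.11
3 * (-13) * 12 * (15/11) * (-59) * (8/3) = 1104480/11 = 100407.27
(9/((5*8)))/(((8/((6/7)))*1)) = 27/1120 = 0.02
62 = 62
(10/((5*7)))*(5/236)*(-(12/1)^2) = -360/413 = -0.87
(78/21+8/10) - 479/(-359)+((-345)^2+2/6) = 4486880401/37695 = 119031.18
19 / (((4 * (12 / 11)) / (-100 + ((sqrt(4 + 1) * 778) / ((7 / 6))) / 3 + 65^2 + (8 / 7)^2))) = 20130.85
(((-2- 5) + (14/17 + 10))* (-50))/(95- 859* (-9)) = -125/5117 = -0.02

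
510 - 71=439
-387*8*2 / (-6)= 1032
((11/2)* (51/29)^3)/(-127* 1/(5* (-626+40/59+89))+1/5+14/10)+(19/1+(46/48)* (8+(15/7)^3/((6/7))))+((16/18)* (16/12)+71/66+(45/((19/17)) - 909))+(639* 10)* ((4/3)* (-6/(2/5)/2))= -606611550700232906519/9374215218640272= -64710.65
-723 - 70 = -793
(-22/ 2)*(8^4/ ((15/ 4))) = -180224/ 15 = -12014.93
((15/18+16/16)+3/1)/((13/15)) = 145/26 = 5.58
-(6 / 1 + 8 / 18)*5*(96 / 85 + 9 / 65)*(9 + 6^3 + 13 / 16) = -48930859 / 5304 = -9225.28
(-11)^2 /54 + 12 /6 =229 /54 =4.24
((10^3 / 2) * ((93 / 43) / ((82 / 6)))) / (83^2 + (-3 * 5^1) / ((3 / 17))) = 3875 / 333207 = 0.01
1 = 1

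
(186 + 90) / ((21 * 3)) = 92 / 21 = 4.38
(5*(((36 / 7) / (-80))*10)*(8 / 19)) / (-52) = 45 / 1729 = 0.03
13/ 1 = 13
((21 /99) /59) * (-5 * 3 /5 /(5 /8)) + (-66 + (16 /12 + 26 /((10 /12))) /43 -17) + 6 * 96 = 206681753 /418605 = 493.74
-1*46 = -46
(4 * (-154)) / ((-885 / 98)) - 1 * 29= 34703 / 885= 39.21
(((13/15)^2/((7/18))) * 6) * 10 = 4056/35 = 115.89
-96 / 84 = -8 / 7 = -1.14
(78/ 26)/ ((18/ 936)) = 156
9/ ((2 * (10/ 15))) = 27/ 4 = 6.75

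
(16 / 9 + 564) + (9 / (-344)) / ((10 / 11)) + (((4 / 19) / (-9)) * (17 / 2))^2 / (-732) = 10414190210803 / 18407794320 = 565.75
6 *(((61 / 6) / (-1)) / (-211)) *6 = 366 / 211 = 1.73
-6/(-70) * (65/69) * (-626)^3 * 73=-1445983495.80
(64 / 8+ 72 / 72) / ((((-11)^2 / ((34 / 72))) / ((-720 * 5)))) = -15300 / 121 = -126.45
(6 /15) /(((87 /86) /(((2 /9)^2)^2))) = 2752 /2854035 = 0.00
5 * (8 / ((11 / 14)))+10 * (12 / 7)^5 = 36783440 / 184877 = 198.96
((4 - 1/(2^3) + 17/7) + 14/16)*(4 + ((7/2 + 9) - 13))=25.12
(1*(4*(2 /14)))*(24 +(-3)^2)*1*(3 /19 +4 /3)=3740 /133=28.12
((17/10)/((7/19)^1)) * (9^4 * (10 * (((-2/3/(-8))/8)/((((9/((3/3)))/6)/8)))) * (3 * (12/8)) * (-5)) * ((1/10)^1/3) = -706401/56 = -12614.30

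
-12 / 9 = -4 / 3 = -1.33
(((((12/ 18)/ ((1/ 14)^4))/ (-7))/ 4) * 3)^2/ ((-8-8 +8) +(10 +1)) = 7529536/ 3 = 2509845.33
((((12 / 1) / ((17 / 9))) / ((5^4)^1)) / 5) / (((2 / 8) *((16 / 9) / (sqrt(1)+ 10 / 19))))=7047 / 1009375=0.01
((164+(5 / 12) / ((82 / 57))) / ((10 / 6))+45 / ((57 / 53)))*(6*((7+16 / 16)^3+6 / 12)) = 65630385 / 152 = 431778.85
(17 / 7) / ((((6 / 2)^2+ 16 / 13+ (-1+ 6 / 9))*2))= 663 / 5404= 0.12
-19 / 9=-2.11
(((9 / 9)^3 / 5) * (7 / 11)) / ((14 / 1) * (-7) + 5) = -7 / 5115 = -0.00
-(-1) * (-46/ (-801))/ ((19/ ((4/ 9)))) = 184/ 136971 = 0.00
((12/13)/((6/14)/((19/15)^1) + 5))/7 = 114/4615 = 0.02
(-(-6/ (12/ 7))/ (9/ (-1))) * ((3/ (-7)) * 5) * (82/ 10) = 41/ 6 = 6.83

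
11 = 11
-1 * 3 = -3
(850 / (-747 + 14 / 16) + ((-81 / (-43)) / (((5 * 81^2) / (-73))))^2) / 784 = -42087496351 / 28964665616400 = -0.00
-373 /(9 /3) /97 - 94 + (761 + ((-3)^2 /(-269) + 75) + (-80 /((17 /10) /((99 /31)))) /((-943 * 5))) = 28815069530942 /38901610119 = 740.72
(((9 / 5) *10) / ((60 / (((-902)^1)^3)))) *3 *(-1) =3302418636 / 5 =660483727.20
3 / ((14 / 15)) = 45 / 14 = 3.21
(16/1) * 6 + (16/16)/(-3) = 287/3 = 95.67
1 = 1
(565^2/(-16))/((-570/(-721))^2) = -31922.56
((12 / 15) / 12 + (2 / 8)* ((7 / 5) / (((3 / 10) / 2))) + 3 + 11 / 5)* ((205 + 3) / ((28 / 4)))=7904 / 35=225.83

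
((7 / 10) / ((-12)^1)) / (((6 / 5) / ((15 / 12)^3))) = -0.09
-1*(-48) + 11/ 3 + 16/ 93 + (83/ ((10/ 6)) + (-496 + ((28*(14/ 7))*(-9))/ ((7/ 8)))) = -150406/ 155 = -970.36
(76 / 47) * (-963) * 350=-25615800 / 47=-545017.02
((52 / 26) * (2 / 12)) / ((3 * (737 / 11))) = 1 / 603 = 0.00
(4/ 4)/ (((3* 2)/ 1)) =0.17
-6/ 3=-2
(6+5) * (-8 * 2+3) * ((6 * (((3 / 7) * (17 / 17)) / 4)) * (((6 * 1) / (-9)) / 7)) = 429 / 49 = 8.76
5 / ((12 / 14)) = 35 / 6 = 5.83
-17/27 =-0.63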